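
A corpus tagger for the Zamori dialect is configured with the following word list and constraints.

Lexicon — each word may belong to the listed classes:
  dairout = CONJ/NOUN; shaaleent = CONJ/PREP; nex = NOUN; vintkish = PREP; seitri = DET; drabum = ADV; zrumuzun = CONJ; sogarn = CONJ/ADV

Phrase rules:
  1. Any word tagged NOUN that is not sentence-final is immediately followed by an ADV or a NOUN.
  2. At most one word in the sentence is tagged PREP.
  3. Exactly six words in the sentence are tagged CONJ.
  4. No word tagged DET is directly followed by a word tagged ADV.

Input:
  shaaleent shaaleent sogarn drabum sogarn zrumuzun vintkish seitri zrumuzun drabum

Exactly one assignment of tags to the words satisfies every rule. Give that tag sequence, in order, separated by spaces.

CONJ CONJ CONJ ADV CONJ CONJ PREP DET CONJ ADV

Candidates per position — 1:shaaleent {CONJ,PREP}; 2:shaaleent {CONJ,PREP}; 3:sogarn {CONJ,ADV}; 4:drabum {ADV}; 5:sogarn {CONJ,ADV}; 6:zrumuzun {CONJ}; 7:vintkish {PREP}; 8:seitri {DET}; 9:zrumuzun {CONJ}; 10:drabum {ADV}.
At position 1, choosing PREP makes rule 2 impossible to satisfy; hence CONJ.
At position 2, choosing PREP makes rule 2 impossible to satisfy; hence CONJ.
At position 3, choosing ADV makes rule 3 impossible to satisfy; hence CONJ.
At position 5, choosing ADV makes rule 3 impossible to satisfy; hence CONJ.
The only consistent sequence is: CONJ CONJ CONJ ADV CONJ CONJ PREP DET CONJ ADV.
Verifying each rule — rule 1 holds; rule 2 holds; rule 3 holds; rule 4 holds.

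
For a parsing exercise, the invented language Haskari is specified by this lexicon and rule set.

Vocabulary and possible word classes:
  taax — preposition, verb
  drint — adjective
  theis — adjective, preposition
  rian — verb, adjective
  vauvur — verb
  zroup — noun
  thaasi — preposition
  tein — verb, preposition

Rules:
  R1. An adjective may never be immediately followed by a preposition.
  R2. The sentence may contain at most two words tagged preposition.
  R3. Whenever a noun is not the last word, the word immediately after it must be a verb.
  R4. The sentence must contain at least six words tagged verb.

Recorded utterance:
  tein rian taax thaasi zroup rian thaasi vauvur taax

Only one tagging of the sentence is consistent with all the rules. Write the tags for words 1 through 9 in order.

verb verb verb preposition noun verb preposition verb verb

Candidates per position — 1:tein {verb,preposition}; 2:rian {verb,adjective}; 3:taax {preposition,verb}; 4:thaasi {preposition}; 5:zroup {noun}; 6:rian {verb,adjective}; 7:thaasi {preposition}; 8:vauvur {verb}; 9:taax {preposition,verb}.
Word 1 cannot be preposition — rule 2 would then fail for every completion. It is verb.
Word 2 cannot be adjective — rule 4 would then fail for every completion. It is verb.
Word 3 cannot be preposition — rule 2 would then fail for every completion. It is verb.
Word 6 cannot be adjective — rule 1 would then fail for every completion. It is verb.
Word 9 cannot be preposition — rule 2 would then fail for every completion. It is verb.
So the tagging must be: verb verb verb preposition noun verb preposition verb verb.
Checking: rule 1 holds; rule 2 holds; rule 3 holds; rule 4 holds.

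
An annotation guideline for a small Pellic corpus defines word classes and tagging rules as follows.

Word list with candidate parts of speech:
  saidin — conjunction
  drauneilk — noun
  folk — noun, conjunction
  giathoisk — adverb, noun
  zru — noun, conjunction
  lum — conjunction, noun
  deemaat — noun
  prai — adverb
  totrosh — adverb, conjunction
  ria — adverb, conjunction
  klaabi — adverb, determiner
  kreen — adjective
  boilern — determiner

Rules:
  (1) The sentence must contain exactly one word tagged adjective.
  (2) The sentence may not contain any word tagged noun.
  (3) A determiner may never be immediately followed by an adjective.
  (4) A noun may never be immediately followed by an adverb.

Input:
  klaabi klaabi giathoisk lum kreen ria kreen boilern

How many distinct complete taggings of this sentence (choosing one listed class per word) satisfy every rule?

0

Candidates per position — 1:klaabi {adverb,determiner}; 2:klaabi {adverb,determiner}; 3:giathoisk {adverb,noun}; 4:lum {conjunction,noun}; 5:kreen {adjective}; 6:ria {adverb,conjunction}; 7:kreen {adjective}; 8:boilern {determiner}.
There are 32 candidate sequences in total.
Rule 1 cannot be satisfied by any choice of tags from the lexicon.
So there is no consistent tagging.
Count = 0.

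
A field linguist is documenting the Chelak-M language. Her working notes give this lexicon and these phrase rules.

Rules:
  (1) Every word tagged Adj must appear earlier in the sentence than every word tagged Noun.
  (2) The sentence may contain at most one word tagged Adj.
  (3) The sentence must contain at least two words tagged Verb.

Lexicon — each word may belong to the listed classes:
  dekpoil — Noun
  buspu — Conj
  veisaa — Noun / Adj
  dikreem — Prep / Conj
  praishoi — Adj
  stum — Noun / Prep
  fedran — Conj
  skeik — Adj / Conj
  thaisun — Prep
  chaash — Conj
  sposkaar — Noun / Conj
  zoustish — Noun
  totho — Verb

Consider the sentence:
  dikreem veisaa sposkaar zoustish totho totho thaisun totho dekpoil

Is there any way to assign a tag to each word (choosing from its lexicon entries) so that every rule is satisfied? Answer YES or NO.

Candidates per position — 1:dikreem {Prep,Conj}; 2:veisaa {Noun,Adj}; 3:sposkaar {Noun,Conj}; 4:zoustish {Noun}; 5:totho {Verb}; 6:totho {Verb}; 7:thaisun {Prep}; 8:totho {Verb}; 9:dekpoil {Noun}.
One satisfying assignment: Prep Noun Conj Noun Verb Verb Prep Verb Noun.
Checking: rule 1 holds; rule 2 holds; rule 3 holds.

YES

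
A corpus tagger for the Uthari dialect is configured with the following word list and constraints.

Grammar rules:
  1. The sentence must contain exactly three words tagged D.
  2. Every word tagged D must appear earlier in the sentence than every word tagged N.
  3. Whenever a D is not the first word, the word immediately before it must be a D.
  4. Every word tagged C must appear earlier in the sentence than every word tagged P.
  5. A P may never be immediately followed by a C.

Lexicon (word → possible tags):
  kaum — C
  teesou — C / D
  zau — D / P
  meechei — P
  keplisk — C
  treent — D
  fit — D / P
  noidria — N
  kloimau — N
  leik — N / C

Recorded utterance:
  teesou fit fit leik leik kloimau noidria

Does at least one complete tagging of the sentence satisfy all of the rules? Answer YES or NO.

YES

Candidates per position — 1:teesou {C,D}; 2:fit {D,P}; 3:fit {D,P}; 4:leik {N,C}; 5:leik {N,C}; 6:kloimau {N}; 7:noidria {N}.
One satisfying assignment: D D D N N N N.
Rule-by-rule: rule 1 ok; rule 2 ok; rule 3 ok; rule 4 ok; rule 5 ok.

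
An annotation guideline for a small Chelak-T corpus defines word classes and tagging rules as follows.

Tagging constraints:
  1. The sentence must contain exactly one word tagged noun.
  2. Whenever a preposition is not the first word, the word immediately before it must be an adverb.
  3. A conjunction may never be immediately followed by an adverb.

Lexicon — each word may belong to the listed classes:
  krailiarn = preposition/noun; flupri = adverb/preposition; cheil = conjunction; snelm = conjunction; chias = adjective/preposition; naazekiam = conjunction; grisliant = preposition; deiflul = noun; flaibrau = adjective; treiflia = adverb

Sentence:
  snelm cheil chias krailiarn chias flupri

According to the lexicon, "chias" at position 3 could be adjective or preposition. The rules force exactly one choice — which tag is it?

Candidates per position — 1:snelm {conjunction}; 2:cheil {conjunction}; 3:chias {adjective,preposition}; 4:krailiarn {preposition,noun}; 5:chias {adjective,preposition}; 6:flupri {adverb,preposition}.
If word 3 were preposition, no tagging could satisfy rule 2; so word 3 is adjective.
If word 4 were preposition, no tagging could satisfy rule 1; so word 4 is noun.
If word 5 were preposition, no tagging could satisfy rule 2; so word 5 is adjective.
If word 6 were preposition, no tagging could satisfy rule 2; so word 6 is adverb.
The only consistent sequence is: conjunction conjunction adjective noun adjective adverb.
Check: rule 1 ✓; rule 2 ✓; rule 3 ✓.

adjective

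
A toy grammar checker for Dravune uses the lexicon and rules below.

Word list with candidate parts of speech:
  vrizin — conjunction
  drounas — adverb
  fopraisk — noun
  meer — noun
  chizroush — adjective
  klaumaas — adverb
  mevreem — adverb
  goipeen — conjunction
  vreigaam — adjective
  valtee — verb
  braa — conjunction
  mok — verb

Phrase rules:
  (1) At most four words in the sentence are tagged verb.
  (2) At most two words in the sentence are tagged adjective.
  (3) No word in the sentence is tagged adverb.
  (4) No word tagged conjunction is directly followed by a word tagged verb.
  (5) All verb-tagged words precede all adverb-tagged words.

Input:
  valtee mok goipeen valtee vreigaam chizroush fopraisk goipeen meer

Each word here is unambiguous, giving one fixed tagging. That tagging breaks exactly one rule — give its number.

Fixed tagging: verb verb conjunction verb adjective adjective noun conjunction noun.
Applying the rules: R1 pass, R2 pass, R3 pass, R4 fail, R5 pass.
Only rule 4 fails.

4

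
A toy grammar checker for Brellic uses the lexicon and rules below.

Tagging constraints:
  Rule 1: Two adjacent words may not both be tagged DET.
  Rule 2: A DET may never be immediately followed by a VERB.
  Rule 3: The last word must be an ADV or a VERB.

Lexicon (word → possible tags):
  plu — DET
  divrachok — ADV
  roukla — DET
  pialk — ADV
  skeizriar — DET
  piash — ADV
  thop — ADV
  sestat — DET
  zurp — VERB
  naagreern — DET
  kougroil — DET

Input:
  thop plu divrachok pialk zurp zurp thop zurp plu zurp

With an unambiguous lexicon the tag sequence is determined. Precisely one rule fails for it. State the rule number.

Fixed tagging: ADV DET ADV ADV VERB VERB ADV VERB DET VERB.
Rule check: R1 pass, R2 fail, R3 pass.
Only rule 2 fails.

2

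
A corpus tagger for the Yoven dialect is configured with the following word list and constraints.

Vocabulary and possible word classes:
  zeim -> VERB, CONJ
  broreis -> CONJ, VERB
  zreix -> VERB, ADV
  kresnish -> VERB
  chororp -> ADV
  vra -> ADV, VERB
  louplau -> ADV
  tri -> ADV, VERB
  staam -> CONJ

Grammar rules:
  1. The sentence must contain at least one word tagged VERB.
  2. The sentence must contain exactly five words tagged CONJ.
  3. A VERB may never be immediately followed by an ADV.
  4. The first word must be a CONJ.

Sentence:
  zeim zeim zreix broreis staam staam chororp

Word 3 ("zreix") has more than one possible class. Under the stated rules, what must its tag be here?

VERB

Candidates per position — 1:zeim {VERB,CONJ}; 2:zeim {VERB,CONJ}; 3:zreix {VERB,ADV}; 4:broreis {CONJ,VERB}; 5:staam {CONJ}; 6:staam {CONJ}; 7:chororp {ADV}.
If word 1 were VERB, no tagging could satisfy rule 2; so word 1 is CONJ.
If word 2 were VERB, no tagging could satisfy rule 2; so word 2 is CONJ.
If word 4 were VERB, no tagging could satisfy rule 2; so word 4 is CONJ.
If word 3 were ADV, no tagging could satisfy rule 1; so word 3 is VERB.
That leaves exactly one tagging: CONJ CONJ VERB CONJ CONJ CONJ ADV.
Check: rule 1 ok; rule 2 ok; rule 3 ok; rule 4 ok.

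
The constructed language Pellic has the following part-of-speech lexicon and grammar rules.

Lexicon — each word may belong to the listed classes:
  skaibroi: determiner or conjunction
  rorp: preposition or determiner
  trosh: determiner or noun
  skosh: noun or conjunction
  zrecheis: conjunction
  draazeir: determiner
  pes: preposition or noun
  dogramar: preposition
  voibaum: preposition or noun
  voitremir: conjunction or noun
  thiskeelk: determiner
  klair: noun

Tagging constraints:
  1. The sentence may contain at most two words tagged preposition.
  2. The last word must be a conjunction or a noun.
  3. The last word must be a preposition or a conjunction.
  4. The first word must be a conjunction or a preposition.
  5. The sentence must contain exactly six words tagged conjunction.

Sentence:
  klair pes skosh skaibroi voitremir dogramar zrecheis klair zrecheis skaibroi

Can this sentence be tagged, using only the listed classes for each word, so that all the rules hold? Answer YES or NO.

Candidates per position — 1:klair {noun}; 2:pes {preposition,noun}; 3:skosh {noun,conjunction}; 4:skaibroi {determiner,conjunction}; 5:voitremir {conjunction,noun}; 6:dogramar {preposition}; 7:zrecheis {conjunction}; 8:klair {noun}; 9:zrecheis {conjunction}; 10:skaibroi {determiner,conjunction}.
Rule 4 cannot be satisfied by any choice of tags from the lexicon.
So there is no consistent tagging.

NO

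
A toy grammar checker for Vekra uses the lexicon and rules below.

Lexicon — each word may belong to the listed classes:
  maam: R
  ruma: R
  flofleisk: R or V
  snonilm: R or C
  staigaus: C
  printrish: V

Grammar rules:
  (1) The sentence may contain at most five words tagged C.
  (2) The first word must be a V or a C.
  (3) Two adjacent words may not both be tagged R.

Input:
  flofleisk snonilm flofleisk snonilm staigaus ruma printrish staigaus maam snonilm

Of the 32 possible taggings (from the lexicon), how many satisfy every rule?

Candidates per position — 1:flofleisk {R,V}; 2:snonilm {R,C}; 3:flofleisk {R,V}; 4:snonilm {R,C}; 5:staigaus {C}; 6:ruma {R}; 7:printrish {V}; 8:staigaus {C}; 9:maam {R}; 10:snonilm {R,C}.
There are 32 candidate sequences in total.
The sequences that satisfy every rule: V R V R C R V C R C; V R V C C R V C R C; V C R C C R V C R C; V C V R C R V C R C; V C V C C R V C R C.
Count = 5.

5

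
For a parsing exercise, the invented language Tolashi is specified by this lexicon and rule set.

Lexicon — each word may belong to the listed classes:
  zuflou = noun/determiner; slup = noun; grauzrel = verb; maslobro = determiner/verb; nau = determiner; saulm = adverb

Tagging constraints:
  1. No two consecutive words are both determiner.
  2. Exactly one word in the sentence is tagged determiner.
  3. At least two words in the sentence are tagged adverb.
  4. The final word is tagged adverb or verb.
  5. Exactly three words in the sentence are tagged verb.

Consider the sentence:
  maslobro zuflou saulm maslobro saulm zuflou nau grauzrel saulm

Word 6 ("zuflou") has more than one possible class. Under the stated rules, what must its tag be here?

Candidates per position — 1:maslobro {determiner,verb}; 2:zuflou {noun,determiner}; 3:saulm {adverb}; 4:maslobro {determiner,verb}; 5:saulm {adverb}; 6:zuflou {noun,determiner}; 7:nau {determiner}; 8:grauzrel {verb}; 9:saulm {adverb}.
Position 1: tagging it determiner would leave rule 2 unsatisfiable, so it must be verb.
Position 2: tagging it determiner would leave rule 2 unsatisfiable, so it must be noun.
Position 4: tagging it determiner would leave rule 2 unsatisfiable, so it must be verb.
Position 6: tagging it determiner would leave rule 1 unsatisfiable, so it must be noun.
So the tagging must be: verb noun adverb verb adverb noun determiner verb adverb.
Verifying each rule — rule 1 satisfied; rule 2 satisfied; rule 3 satisfied; rule 4 satisfied; rule 5 satisfied.

noun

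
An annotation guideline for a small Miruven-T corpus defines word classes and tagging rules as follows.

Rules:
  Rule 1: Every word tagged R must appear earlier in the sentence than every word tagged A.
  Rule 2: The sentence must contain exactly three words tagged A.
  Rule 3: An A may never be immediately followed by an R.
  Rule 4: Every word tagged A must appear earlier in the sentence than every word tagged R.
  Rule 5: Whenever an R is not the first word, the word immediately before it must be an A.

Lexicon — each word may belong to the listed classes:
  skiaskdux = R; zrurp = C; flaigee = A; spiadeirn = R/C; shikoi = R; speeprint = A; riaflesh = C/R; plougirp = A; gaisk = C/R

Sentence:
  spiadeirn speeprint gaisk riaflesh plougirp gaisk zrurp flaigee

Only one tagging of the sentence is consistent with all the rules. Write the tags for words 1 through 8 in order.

C A C C A C C A

Candidates per position — 1:spiadeirn {R,C}; 2:speeprint {A}; 3:gaisk {C,R}; 4:riaflesh {C,R}; 5:plougirp {A}; 6:gaisk {C,R}; 7:zrurp {C}; 8:flaigee {A}.
Position 1: tagging it R would leave rule 4 unsatisfiable, so it must be C.
Position 3: tagging it R would leave rule 1 unsatisfiable, so it must be C.
Position 4: tagging it R would leave rule 1 unsatisfiable, so it must be C.
Position 6: tagging it R would leave rule 1 unsatisfiable, so it must be C.
The only consistent sequence is: C A C C A C C A.
Verifying each rule — rule 1 satisfied; rule 2 satisfied; rule 3 satisfied; rule 4 satisfied; rule 5 satisfied.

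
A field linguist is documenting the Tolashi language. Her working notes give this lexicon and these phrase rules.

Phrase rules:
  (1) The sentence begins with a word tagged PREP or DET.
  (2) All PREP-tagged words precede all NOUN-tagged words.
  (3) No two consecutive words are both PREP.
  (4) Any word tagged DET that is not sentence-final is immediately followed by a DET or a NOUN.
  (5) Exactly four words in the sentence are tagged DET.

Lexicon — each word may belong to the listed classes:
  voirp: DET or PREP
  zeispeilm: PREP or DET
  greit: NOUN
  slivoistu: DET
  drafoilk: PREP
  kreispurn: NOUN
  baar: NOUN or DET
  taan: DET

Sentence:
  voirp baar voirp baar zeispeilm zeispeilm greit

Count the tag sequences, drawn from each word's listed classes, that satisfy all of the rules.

Candidates per position — 1:voirp {DET,PREP}; 2:baar {NOUN,DET}; 3:voirp {DET,PREP}; 4:baar {NOUN,DET}; 5:zeispeilm {PREP,DET}; 6:zeispeilm {PREP,DET}; 7:greit {NOUN}.
There are 64 candidate sequences in total.
The sequences that satisfy every rule: DET NOUN DET NOUN DET DET NOUN; PREP NOUN DET DET DET DET NOUN; PREP DET DET NOUN DET DET NOUN.
Count = 3.

3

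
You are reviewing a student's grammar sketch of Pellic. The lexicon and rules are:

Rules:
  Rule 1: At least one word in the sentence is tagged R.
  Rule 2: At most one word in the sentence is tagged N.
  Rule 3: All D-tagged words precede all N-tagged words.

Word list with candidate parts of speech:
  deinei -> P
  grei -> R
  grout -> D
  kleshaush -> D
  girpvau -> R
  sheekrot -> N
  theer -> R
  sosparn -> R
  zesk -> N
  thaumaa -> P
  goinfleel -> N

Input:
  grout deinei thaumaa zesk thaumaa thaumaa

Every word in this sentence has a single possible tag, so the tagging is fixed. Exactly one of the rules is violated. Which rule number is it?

Fixed tagging: D P P N P P.
Rule check: R1 fail, R2 pass, R3 pass.
Only rule 1 fails.

1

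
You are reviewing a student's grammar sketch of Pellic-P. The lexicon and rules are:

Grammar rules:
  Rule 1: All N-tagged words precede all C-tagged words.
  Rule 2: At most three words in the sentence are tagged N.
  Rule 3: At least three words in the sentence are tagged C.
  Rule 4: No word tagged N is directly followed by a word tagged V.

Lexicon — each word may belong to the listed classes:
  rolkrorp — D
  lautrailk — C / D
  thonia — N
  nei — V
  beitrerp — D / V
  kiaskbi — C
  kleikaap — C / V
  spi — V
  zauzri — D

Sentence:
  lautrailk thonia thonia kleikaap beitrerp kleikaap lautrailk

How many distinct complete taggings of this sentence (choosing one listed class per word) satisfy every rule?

2

Candidates per position — 1:lautrailk {C,D}; 2:thonia {N}; 3:thonia {N}; 4:kleikaap {C,V}; 5:beitrerp {D,V}; 6:kleikaap {C,V}; 7:lautrailk {C,D}.
There are 32 candidate sequences in total.
The sequences that satisfy every rule: D N N C D C C; D N N C V C C.
Count = 2.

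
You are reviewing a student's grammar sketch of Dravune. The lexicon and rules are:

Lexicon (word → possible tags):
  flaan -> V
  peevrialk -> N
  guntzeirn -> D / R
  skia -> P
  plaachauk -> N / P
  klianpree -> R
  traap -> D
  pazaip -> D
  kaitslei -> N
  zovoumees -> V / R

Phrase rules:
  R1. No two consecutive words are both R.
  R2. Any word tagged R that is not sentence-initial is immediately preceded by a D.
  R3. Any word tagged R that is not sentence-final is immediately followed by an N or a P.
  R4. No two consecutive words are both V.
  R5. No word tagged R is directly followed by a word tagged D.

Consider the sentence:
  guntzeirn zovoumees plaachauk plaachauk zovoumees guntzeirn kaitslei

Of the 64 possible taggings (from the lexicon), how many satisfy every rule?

8

Candidates per position — 1:guntzeirn {D,R}; 2:zovoumees {V,R}; 3:plaachauk {N,P}; 4:plaachauk {N,P}; 5:zovoumees {V,R}; 6:guntzeirn {D,R}; 7:kaitslei {N}.
There are 64 candidate sequences in total.
Checking each against the rules leaves 8 sequences.
Count = 8.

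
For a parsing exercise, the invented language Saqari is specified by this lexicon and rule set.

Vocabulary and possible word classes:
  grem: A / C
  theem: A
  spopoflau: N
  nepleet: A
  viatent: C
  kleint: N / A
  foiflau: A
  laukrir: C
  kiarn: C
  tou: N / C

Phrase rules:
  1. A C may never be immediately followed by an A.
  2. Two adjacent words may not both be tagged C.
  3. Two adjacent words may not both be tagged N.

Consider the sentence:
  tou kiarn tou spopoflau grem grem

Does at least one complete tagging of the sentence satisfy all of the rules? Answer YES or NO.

Candidates per position — 1:tou {N,C}; 2:kiarn {C}; 3:tou {N,C}; 4:spopoflau {N}; 5:grem {A,C}; 6:grem {A,C}.
Every candidate sequence violates at least one rule; no consistent tagging exists.

NO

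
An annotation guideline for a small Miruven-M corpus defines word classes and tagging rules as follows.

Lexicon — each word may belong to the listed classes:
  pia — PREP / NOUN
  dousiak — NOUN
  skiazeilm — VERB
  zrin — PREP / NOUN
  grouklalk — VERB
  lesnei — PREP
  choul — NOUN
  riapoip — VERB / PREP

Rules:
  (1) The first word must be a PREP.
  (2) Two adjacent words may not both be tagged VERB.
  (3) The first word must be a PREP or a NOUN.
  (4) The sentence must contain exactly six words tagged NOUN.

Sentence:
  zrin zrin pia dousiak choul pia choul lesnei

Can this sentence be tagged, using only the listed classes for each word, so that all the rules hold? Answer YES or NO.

Candidates per position — 1:zrin {PREP,NOUN}; 2:zrin {PREP,NOUN}; 3:pia {PREP,NOUN}; 4:dousiak {NOUN}; 5:choul {NOUN}; 6:pia {PREP,NOUN}; 7:choul {NOUN}; 8:lesnei {PREP}.
One satisfying assignment: PREP NOUN NOUN NOUN NOUN NOUN NOUN PREP.
Checking: rule 1 holds; rule 2 holds; rule 3 holds; rule 4 holds.

YES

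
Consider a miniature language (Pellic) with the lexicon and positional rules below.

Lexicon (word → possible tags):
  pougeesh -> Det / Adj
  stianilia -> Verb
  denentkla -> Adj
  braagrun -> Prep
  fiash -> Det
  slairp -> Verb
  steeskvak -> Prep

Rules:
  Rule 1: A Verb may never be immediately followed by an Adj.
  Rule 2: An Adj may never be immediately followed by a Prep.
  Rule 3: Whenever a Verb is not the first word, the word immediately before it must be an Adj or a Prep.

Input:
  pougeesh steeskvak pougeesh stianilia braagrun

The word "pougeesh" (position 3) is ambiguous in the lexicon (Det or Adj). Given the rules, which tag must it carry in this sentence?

Candidates per position — 1:pougeesh {Det,Adj}; 2:steeskvak {Prep}; 3:pougeesh {Det,Adj}; 4:stianilia {Verb}; 5:braagrun {Prep}.
At position 1, choosing Adj makes rule 2 impossible to satisfy; hence Det.
At position 3, choosing Det makes rule 3 impossible to satisfy; hence Adj.
So the tagging must be: Det Prep Adj Verb Prep.
Verifying each rule — rule 1 ✓; rule 2 ✓; rule 3 ✓.

Adj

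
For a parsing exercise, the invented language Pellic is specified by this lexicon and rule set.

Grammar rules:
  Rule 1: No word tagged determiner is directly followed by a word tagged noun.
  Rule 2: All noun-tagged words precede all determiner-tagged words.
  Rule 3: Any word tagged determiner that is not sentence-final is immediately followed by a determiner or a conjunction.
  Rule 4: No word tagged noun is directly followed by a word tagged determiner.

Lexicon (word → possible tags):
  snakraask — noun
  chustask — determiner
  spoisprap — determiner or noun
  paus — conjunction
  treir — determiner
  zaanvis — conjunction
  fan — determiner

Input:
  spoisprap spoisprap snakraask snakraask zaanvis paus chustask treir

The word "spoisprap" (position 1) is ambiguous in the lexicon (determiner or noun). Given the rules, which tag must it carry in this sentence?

noun

Candidates per position — 1:spoisprap {determiner,noun}; 2:spoisprap {determiner,noun}; 3:snakraask {noun}; 4:snakraask {noun}; 5:zaanvis {conjunction}; 6:paus {conjunction}; 7:chustask {determiner}; 8:treir {determiner}.
At position 1, choosing determiner makes rule 1 impossible to satisfy; hence noun.
At position 2, choosing determiner makes rule 1 impossible to satisfy; hence noun.
The unique satisfying tagging is: noun noun noun noun conjunction conjunction determiner determiner.
Rule-by-rule: rule 1 ok; rule 2 ok; rule 3 ok; rule 4 ok.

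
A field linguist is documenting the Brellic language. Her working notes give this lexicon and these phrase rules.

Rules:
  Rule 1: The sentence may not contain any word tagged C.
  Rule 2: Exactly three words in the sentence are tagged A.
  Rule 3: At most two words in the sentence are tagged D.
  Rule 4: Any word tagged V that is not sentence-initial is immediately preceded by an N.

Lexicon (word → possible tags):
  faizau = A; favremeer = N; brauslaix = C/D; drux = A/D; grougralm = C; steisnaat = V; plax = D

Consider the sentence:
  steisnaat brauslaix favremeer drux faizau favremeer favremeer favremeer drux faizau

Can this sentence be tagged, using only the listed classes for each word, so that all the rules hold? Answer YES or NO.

YES

Candidates per position — 1:steisnaat {V}; 2:brauslaix {C,D}; 3:favremeer {N}; 4:drux {A,D}; 5:faizau {A}; 6:favremeer {N}; 7:favremeer {N}; 8:favremeer {N}; 9:drux {A,D}; 10:faizau {A}.
One satisfying assignment: V D N A A N N N D A.
Check: rule 1 holds; rule 2 holds; rule 3 holds; rule 4 holds.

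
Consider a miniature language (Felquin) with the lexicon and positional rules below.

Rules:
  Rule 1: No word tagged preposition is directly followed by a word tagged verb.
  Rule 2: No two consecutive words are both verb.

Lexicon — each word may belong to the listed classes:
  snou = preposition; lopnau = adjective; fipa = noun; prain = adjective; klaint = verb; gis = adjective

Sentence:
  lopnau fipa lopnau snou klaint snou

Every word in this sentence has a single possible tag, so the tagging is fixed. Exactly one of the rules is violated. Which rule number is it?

Fixed tagging: adjective noun adjective preposition verb preposition.
Rule check: R1 fails, R2 ok.
Only rule 1 fails.

1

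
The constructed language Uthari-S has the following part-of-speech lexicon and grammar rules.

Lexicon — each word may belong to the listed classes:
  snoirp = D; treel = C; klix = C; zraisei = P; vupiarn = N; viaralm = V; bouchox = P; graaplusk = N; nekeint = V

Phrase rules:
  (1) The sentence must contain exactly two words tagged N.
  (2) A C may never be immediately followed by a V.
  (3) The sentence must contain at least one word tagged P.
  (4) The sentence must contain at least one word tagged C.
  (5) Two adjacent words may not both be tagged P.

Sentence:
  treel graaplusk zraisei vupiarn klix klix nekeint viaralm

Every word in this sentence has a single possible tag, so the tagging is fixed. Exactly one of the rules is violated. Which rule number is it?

Fixed tagging: C N P N C C V V.
Applying the rules: R1 ok, R2 fails, R3 ok, R4 ok, R5 ok.
Only rule 2 fails.

2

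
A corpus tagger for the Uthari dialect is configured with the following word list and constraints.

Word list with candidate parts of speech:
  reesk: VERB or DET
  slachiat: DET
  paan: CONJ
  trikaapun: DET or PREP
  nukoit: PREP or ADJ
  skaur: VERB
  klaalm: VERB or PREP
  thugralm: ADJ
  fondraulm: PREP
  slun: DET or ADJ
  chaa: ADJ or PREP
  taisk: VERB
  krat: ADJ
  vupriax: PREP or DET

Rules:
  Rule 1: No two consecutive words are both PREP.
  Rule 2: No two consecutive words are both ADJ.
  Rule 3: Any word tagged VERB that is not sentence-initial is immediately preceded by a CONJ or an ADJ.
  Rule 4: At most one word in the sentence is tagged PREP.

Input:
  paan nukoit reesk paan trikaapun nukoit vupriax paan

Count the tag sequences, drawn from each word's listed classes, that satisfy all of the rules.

9

Candidates per position — 1:paan {CONJ}; 2:nukoit {PREP,ADJ}; 3:reesk {VERB,DET}; 4:paan {CONJ}; 5:trikaapun {DET,PREP}; 6:nukoit {PREP,ADJ}; 7:vupriax {PREP,DET}; 8:paan {CONJ}.
There are 32 candidate sequences in total.
Checking each against the rules leaves 9 sequences.
Count = 9.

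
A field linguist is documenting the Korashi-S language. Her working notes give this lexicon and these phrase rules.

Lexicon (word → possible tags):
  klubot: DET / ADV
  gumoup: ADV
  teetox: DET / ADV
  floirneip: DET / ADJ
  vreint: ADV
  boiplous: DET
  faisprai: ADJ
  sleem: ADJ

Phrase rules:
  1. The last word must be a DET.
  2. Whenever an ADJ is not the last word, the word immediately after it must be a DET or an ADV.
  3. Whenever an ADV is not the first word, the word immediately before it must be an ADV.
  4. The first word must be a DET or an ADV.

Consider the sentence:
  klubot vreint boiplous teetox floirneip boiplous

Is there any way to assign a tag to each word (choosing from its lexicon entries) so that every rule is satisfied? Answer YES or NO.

Candidates per position — 1:klubot {DET,ADV}; 2:vreint {ADV}; 3:boiplous {DET}; 4:teetox {DET,ADV}; 5:floirneip {DET,ADJ}; 6:boiplous {DET}.
One satisfying assignment: ADV ADV DET DET ADJ DET.
Verifying each rule — rule 1 holds; rule 2 holds; rule 3 holds; rule 4 holds.

YES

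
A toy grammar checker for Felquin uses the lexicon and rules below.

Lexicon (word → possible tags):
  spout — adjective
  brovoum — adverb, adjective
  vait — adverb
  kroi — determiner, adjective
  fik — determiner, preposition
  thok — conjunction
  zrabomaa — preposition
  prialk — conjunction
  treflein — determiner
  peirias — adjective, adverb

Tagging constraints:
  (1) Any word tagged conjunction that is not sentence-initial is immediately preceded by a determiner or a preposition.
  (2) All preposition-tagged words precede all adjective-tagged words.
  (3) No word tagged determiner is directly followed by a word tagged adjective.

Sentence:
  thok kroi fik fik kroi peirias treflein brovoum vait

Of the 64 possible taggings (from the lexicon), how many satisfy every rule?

Candidates per position — 1:thok {conjunction}; 2:kroi {determiner,adjective}; 3:fik {determiner,preposition}; 4:fik {determiner,preposition}; 5:kroi {determiner,adjective}; 6:peirias {adjective,adverb}; 7:treflein {determiner}; 8:brovoum {adverb,adjective}; 9:vait {adverb}.
There are 64 candidate sequences in total.
Checking each against the rules leaves 9 sequences.
Count = 9.

9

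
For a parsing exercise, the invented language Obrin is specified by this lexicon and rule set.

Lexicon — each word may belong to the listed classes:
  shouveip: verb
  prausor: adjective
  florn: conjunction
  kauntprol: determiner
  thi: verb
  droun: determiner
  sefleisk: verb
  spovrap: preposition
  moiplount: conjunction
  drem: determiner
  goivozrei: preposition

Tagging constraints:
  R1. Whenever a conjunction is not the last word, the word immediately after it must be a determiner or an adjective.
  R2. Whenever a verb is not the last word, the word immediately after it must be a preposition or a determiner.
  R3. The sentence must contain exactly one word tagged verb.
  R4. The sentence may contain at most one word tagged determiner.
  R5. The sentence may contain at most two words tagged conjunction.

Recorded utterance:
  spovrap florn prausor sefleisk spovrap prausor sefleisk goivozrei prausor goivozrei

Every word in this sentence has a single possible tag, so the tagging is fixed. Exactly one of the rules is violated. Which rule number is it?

3

Fixed tagging: preposition conjunction adjective verb preposition adjective verb preposition adjective preposition.
Checking each rule: R1 holds, R2 holds, R3 violated, R4 holds, R5 holds.
Only rule 3 fails.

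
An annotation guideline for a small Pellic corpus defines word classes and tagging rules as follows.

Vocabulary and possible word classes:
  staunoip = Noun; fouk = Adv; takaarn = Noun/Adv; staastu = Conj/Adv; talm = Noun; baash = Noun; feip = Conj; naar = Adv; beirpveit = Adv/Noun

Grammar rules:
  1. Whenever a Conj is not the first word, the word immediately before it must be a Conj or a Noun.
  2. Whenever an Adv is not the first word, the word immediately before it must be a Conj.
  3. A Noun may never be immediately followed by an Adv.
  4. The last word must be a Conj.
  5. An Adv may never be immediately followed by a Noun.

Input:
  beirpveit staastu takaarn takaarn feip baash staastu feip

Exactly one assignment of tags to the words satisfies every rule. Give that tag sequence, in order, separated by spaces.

Noun Conj Noun Noun Conj Noun Conj Conj

Candidates per position — 1:beirpveit {Adv,Noun}; 2:staastu {Conj,Adv}; 3:takaarn {Noun,Adv}; 4:takaarn {Noun,Adv}; 5:feip {Conj}; 6:baash {Noun}; 7:staastu {Conj,Adv}; 8:feip {Conj}.
If word 2 were Adv, no tagging could satisfy rule 2; so word 2 is Conj.
If word 4 were Adv, no tagging could satisfy rule 1; so word 4 is Noun.
If word 7 were Adv, no tagging could satisfy rule 1; so word 7 is Conj.
If word 1 were Adv, no tagging could satisfy rule 1; so word 1 is Noun.
If word 3 were Adv, no tagging could satisfy rule 5; so word 3 is Noun.
That leaves exactly one tagging: Noun Conj Noun Noun Conj Noun Conj Conj.
Verifying each rule — rule 1 holds; rule 2 holds; rule 3 holds; rule 4 holds; rule 5 holds.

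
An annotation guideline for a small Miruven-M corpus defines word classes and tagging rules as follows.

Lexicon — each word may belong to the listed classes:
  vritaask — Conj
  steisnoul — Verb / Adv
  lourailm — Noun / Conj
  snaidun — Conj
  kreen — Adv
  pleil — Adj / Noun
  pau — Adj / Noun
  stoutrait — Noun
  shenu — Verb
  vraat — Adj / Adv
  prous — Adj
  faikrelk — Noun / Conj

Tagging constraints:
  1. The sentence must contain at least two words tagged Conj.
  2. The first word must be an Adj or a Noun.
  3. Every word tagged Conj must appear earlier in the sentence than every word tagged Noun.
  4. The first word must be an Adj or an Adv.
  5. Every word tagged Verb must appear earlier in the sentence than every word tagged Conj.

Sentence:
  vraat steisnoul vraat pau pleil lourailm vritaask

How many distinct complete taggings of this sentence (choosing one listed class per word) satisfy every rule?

4

Candidates per position — 1:vraat {Adj,Adv}; 2:steisnoul {Verb,Adv}; 3:vraat {Adj,Adv}; 4:pau {Adj,Noun}; 5:pleil {Adj,Noun}; 6:lourailm {Noun,Conj}; 7:vritaask {Conj}.
There are 64 candidate sequences in total.
The sequences that satisfy every rule: Adj Verb Adj Adj Adj Conj Conj; Adj Verb Adv Adj Adj Conj Conj; Adj Adv Adj Adj Adj Conj Conj; Adj Adv Adv Adj Adj Conj Conj.
Count = 4.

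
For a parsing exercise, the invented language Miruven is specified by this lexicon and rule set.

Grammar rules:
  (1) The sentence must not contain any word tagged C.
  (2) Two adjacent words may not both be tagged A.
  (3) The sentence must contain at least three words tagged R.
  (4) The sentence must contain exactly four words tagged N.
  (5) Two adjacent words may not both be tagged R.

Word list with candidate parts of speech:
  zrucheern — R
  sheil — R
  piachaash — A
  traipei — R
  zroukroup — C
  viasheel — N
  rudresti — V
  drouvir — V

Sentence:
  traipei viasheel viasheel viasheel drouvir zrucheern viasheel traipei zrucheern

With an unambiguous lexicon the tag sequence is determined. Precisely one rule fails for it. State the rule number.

Fixed tagging: R N N N V R N R R.
Rule check: R1 pass, R2 pass, R3 pass, R4 pass, R5 fail.
Only rule 5 fails.

5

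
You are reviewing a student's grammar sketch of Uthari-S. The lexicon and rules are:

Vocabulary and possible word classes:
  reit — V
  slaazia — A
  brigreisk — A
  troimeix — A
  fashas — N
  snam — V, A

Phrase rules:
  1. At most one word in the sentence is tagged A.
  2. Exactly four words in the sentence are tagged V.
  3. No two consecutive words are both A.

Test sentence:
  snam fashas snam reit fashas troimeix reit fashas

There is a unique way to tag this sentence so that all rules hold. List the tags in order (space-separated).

V N V V N A V N

Candidates per position — 1:snam {V,A}; 2:fashas {N}; 3:snam {V,A}; 4:reit {V}; 5:fashas {N}; 6:troimeix {A}; 7:reit {V}; 8:fashas {N}.
At position 1, choosing A makes rule 1 impossible to satisfy; hence V.
At position 3, choosing A makes rule 1 impossible to satisfy; hence V.
So the tagging must be: V N V V N A V N.
Rule-by-rule: rule 1 holds; rule 2 holds; rule 3 holds.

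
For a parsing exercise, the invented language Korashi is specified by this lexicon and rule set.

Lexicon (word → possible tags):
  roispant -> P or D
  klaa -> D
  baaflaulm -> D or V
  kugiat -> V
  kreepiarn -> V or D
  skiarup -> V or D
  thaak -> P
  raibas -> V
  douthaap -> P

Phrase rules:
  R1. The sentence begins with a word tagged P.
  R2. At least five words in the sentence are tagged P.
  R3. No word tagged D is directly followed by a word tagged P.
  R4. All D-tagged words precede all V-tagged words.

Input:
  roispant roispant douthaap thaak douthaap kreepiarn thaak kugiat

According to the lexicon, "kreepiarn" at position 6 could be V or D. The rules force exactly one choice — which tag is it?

Candidates per position — 1:roispant {P,D}; 2:roispant {P,D}; 3:douthaap {P}; 4:thaak {P}; 5:douthaap {P}; 6:kreepiarn {V,D}; 7:thaak {P}; 8:kugiat {V}.
Word 1 cannot be D — rule 1 would then fail for every completion. It is P.
Word 2 cannot be D — rule 3 would then fail for every completion. It is P.
Word 6 cannot be D — rule 3 would then fail for every completion. It is V.
The unique satisfying tagging is: P P P P P V P V.
Checking: rule 1 holds; rule 2 holds; rule 3 holds; rule 4 holds.

V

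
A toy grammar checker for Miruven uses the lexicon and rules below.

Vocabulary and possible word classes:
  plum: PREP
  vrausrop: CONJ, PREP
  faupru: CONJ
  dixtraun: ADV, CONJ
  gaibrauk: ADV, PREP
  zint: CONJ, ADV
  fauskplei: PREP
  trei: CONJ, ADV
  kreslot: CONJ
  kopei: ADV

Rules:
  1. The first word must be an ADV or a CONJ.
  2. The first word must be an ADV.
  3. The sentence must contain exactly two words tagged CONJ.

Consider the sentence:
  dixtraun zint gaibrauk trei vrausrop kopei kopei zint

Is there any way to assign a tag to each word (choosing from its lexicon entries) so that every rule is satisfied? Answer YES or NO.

Candidates per position — 1:dixtraun {ADV,CONJ}; 2:zint {CONJ,ADV}; 3:gaibrauk {ADV,PREP}; 4:trei {CONJ,ADV}; 5:vrausrop {CONJ,PREP}; 6:kopei {ADV}; 7:kopei {ADV}; 8:zint {CONJ,ADV}.
One satisfying assignment: ADV ADV PREP CONJ CONJ ADV ADV ADV.
Rule-by-rule: rule 1 ✓; rule 2 ✓; rule 3 ✓.

YES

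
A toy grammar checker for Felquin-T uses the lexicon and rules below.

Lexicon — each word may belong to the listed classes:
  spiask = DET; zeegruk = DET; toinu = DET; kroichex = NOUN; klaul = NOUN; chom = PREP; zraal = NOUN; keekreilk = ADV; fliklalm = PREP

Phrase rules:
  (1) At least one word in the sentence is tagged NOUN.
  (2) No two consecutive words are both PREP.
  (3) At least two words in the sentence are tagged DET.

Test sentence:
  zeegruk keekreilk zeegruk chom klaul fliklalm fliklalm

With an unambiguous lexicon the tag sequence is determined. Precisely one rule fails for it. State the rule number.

2

Fixed tagging: DET ADV DET PREP NOUN PREP PREP.
Checking each rule: R1 holds, R2 violated, R3 holds.
Only rule 2 fails.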